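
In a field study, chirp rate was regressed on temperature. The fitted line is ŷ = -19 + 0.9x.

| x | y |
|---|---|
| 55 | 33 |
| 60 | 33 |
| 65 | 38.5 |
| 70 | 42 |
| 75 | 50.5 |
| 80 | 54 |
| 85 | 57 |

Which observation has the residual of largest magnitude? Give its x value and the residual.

x = 55, e = 2.5

x=55: ŷ = -19 + 0.9·55 = 30.5; e = 33 − 30.5 = 2.5
x=60: ŷ = -19 + 0.9·60 = 35; e = 33 − 35 = -2
x=65: ŷ = -19 + 0.9·65 = 39.5; e = 38.5 − 39.5 = -1
x=70: ŷ = -19 + 0.9·70 = 44; e = 42 − 44 = -2
x=75: ŷ = -19 + 0.9·75 = 48.5; e = 50.5 − 48.5 = 2
x=80: ŷ = -19 + 0.9·80 = 53; e = 54 − 53 = 1
x=85: ŷ = -19 + 0.9·85 = 57.5; e = 57 − 57.5 = -0.5
Largest |e| is 2.5 at x = 55, residual 2.5.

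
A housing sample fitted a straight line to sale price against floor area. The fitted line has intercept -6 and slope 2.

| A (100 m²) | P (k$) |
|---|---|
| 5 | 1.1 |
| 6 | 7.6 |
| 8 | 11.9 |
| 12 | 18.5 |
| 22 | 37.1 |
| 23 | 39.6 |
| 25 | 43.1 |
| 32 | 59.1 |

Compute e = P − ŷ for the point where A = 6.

ŷ = -6 + 2·6 = 6
e = 7.6 − 6 = 1.6

e = 1.6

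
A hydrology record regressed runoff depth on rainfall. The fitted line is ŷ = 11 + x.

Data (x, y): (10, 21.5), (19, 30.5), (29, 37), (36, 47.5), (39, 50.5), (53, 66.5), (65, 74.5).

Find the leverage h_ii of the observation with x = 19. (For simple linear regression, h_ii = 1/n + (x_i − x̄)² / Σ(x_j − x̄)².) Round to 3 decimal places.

x̄ = (10 + 19 + 29 + 36 + 39 + 53 + 65)/7 = 35.8571
Σ(x − x̄)² = 668.592 + 284.163 + 47.0204 + 0.0204082 + 9.87755 + 293.878 + 849.306 = 2152.86
h = 1/7 + (-16.8571)²/2152.86 = 0.142857 + 0.131994 = 0.275

h = 0.275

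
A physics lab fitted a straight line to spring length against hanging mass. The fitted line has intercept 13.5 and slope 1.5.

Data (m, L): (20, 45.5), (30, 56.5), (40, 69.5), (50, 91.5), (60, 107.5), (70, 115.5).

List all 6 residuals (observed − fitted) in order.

2, -2, -4, 3, 4, -3

m=20: ŷ = 13.5 + 1.5·20 = 43.5; e = 45.5 − 43.5 = 2
m=30: ŷ = 13.5 + 1.5·30 = 58.5; e = 56.5 − 58.5 = -2
m=40: ŷ = 13.5 + 1.5·40 = 73.5; e = 69.5 − 73.5 = -4
m=50: ŷ = 13.5 + 1.5·50 = 88.5; e = 91.5 − 88.5 = 3
m=60: ŷ = 13.5 + 1.5·60 = 103.5; e = 107.5 − 103.5 = 4
m=70: ŷ = 13.5 + 1.5·70 = 118.5; e = 115.5 − 118.5 = -3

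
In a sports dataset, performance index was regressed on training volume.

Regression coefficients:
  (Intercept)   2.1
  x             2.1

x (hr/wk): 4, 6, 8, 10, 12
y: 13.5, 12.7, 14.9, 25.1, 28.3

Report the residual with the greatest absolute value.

x=4: ŷ = 2.1 + 2.1·4 = 10.5; r = 13.5 − 10.5 = 3
x=6: ŷ = 2.1 + 2.1·6 = 14.7; r = 12.7 − 14.7 = -2
x=8: ŷ = 2.1 + 2.1·8 = 18.9; r = 14.9 − 18.9 = -4
x=10: ŷ = 2.1 + 2.1·10 = 23.1; r = 25.1 − 23.1 = 2
x=12: ŷ = 2.1 + 2.1·12 = 27.3; r = 28.3 − 27.3 = 1
Largest |r| is 4 at x = 8, residual -4.

r = -4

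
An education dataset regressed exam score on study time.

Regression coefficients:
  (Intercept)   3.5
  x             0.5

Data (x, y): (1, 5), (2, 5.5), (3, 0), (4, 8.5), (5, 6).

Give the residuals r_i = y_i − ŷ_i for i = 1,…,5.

x=1: ŷ = 3.5 + 0.5·1 = 4; r = 5 − 4 = 1
x=2: ŷ = 3.5 + 0.5·2 = 4.5; r = 5.5 − 4.5 = 1
x=3: ŷ = 3.5 + 0.5·3 = 5; r = 0 − 5 = -5
x=4: ŷ = 3.5 + 0.5·4 = 5.5; r = 8.5 − 5.5 = 3
x=5: ŷ = 3.5 + 0.5·5 = 6; r = 6 − 6 = 0

1, 1, -5, 3, 0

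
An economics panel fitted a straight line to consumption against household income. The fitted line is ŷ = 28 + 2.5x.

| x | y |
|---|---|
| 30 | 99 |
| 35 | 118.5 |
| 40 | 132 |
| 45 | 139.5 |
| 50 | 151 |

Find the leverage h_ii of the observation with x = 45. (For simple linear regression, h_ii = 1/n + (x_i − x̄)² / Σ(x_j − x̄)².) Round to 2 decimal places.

x̄ = (30 + 35 + 40 + 45 + 50)/5 = 40
Σ(x − x̄)² = 100 + 25 + 0 + 25 + 100 = 250
h = 1/5 + (5)²/250 = 0.2 + 0.1 = 0.30

h = 0.30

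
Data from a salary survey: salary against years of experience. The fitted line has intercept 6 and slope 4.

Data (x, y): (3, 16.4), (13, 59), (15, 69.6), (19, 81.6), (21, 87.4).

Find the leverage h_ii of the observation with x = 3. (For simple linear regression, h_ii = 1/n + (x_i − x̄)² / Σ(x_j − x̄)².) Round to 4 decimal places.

x̄ = (3 + 13 + 15 + 19 + 21)/5 = 14.2
Σ(x − x̄)² = 125.44 + 1.44 + 0.64 + 23.04 + 46.24 = 196.8
h = 1/5 + (-11.2)²/196.8 = 0.2 + 0.637398 = 0.8374

h = 0.8374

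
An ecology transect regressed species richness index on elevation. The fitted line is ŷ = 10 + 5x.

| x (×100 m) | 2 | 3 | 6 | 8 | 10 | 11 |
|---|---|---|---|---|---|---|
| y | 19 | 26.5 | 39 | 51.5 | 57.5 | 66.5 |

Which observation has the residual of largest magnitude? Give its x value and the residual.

x=2: ŷ = 10 + 5·2 = 20; r = 19 − 20 = -1
x=3: ŷ = 10 + 5·3 = 25; r = 26.5 − 25 = 1.5
x=6: ŷ = 10 + 5·6 = 40; r = 39 − 40 = -1
x=8: ŷ = 10 + 5·8 = 50; r = 51.5 − 50 = 1.5
x=10: ŷ = 10 + 5·10 = 60; r = 57.5 − 60 = -2.5
x=11: ŷ = 10 + 5·11 = 65; r = 66.5 − 65 = 1.5
Largest |r| is 2.5 at x = 10, residual -2.5.

x = 10, r = -2.5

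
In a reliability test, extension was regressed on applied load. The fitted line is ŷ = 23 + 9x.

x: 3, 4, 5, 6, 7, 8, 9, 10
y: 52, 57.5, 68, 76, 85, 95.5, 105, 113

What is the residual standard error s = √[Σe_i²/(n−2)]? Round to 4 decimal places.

x=3: ŷ = 23 + 9·3 = 50; e = 52 − 50 = 2
x=4: ŷ = 23 + 9·4 = 59; e = 57.5 − 59 = -1.5
x=5: ŷ = 23 + 9·5 = 68; e = 68 − 68 = 0
x=6: ŷ = 23 + 9·6 = 77; e = 76 − 77 = -1
x=7: ŷ = 23 + 9·7 = 86; e = 85 − 86 = -1
x=8: ŷ = 23 + 9·8 = 95; e = 95.5 − 95 = 0.5
x=9: ŷ = 23 + 9·9 = 104; e = 105 − 104 = 1
x=10: ŷ = 23 + 9·10 = 113; e = 113 − 113 = 0
SSE = 4 + 2.25 + 0 + 1 + 1 + 0.25 + 1 + 0 = 9.5
s = √(9.5/6) = √1.58333 ≈ 1.2583

s = 1.2583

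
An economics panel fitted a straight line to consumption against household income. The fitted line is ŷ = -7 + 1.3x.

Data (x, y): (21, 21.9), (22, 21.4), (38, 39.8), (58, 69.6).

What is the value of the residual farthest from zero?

x=21: ŷ = -7 + 1.3·21 = 20.3; e = 21.9 − 20.3 = 1.6
x=22: ŷ = -7 + 1.3·22 = 21.6; e = 21.4 − 21.6 = -0.2
x=38: ŷ = -7 + 1.3·38 = 42.4; e = 39.8 − 42.4 = -2.6
x=58: ŷ = -7 + 1.3·58 = 68.4; e = 69.6 − 68.4 = 1.2
Largest |e| is 2.6 at x = 38, residual -2.6.

e = -2.6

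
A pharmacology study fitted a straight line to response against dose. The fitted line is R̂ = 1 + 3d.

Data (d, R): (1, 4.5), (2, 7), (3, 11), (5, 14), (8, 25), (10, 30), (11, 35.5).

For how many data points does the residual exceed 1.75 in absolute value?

d=1: R̂ = 1 + 3·1 = 4; e = 4.5 − 4 = 0.5
d=2: R̂ = 1 + 3·2 = 7; e = 7 − 7 = 0
d=3: R̂ = 1 + 3·3 = 10; e = 11 − 10 = 1
d=5: R̂ = 1 + 3·5 = 16; e = 14 − 16 = -2
d=8: R̂ = 1 + 3·8 = 25; e = 25 − 25 = 0
d=10: R̂ = 1 + 3·10 = 31; e = 30 − 31 = -1
d=11: R̂ = 1 + 3·11 = 34; e = 35.5 − 34 = 1.5
|e| > 1.75: d=5 (|e|=2) → 1

1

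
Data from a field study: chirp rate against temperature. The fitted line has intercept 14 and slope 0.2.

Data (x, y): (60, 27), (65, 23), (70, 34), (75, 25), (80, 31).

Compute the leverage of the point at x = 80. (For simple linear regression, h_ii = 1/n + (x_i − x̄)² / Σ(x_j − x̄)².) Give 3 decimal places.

h = 0.600

x̄ = (60 + 65 + 70 + 75 + 80)/5 = 70
Σ(x − x̄)² = 100 + 25 + 0 + 25 + 100 = 250
h = 1/5 + (10)²/250 = 0.2 + 0.4 = 0.600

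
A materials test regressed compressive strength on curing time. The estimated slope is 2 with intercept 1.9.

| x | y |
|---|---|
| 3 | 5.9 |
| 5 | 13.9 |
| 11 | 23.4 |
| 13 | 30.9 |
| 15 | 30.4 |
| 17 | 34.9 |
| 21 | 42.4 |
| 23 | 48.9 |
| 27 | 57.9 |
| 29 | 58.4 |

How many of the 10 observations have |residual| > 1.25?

7

x=3: ŷ = 1.9 + 2·3 = 7.9; r = 5.9 − 7.9 = -2
x=5: ŷ = 1.9 + 2·5 = 11.9; r = 13.9 − 11.9 = 2
x=11: ŷ = 1.9 + 2·11 = 23.9; r = 23.4 − 23.9 = -0.5
x=13: ŷ = 1.9 + 2·13 = 27.9; r = 30.9 − 27.9 = 3
x=15: ŷ = 1.9 + 2·15 = 31.9; r = 30.4 − 31.9 = -1.5
x=17: ŷ = 1.9 + 2·17 = 35.9; r = 34.9 − 35.9 = -1
x=21: ŷ = 1.9 + 2·21 = 43.9; r = 42.4 − 43.9 = -1.5
x=23: ŷ = 1.9 + 2·23 = 47.9; r = 48.9 − 47.9 = 1
x=27: ŷ = 1.9 + 2·27 = 55.9; r = 57.9 − 55.9 = 2
x=29: ŷ = 1.9 + 2·29 = 59.9; r = 58.4 − 59.9 = -1.5
|r| > 1.25: x=3 (|r|=2), x=5 (|r|=2), x=13 (|r|=3), x=15 (|r|=1.5), x=21 (|r|=1.5), x=27 (|r|=2), x=29 (|r|=1.5) → 7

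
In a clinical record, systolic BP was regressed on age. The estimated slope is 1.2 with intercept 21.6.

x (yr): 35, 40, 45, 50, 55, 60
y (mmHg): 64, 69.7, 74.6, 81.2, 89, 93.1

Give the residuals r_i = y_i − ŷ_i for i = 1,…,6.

x=35: ŷ = 21.6 + 1.2·35 = 63.6; r = 64 − 63.6 = 0.4
x=40: ŷ = 21.6 + 1.2·40 = 69.6; r = 69.7 − 69.6 = 0.1
x=45: ŷ = 21.6 + 1.2·45 = 75.6; r = 74.6 − 75.6 = -1
x=50: ŷ = 21.6 + 1.2·50 = 81.6; r = 81.2 − 81.6 = -0.4
x=55: ŷ = 21.6 + 1.2·55 = 87.6; r = 89 − 87.6 = 1.4
x=60: ŷ = 21.6 + 1.2·60 = 93.6; r = 93.1 − 93.6 = -0.5

0.4, 0.1, -1, -0.4, 1.4, -0.5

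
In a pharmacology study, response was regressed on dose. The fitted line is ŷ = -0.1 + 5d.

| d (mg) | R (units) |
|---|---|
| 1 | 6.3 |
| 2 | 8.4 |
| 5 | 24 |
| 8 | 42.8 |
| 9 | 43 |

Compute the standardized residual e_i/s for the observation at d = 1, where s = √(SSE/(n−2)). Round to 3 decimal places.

d=1: ŷ = -0.1 + 5·1 = 4.9; e = 6.3 − 4.9 = 1.4
d=2: ŷ = -0.1 + 5·2 = 9.9; e = 8.4 − 9.9 = -1.5
d=5: ŷ = -0.1 + 5·5 = 24.9; e = 24 − 24.9 = -0.9
d=8: ŷ = -0.1 + 5·8 = 39.9; e = 42.8 − 39.9 = 2.9
d=9: ŷ = -0.1 + 5·9 = 44.9; e = 43 − 44.9 = -1.9
SSE = 1.96 + 2.25 + 0.81 + 8.41 + 3.61 = 17.04
s = √(17.04/3) = 2.38328
e/s = 1.4 / 2.38328 = 0.587

0.587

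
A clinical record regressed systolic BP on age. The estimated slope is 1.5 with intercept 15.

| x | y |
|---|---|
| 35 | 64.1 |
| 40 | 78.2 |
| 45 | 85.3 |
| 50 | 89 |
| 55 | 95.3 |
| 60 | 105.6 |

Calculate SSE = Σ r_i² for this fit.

SSE = 35.84

x=35: ŷ = 15 + 1.5·35 = 67.5; r = 64.1 − 67.5 = -3.4
x=40: ŷ = 15 + 1.5·40 = 75; r = 78.2 − 75 = 3.2
x=45: ŷ = 15 + 1.5·45 = 82.5; r = 85.3 − 82.5 = 2.8
x=50: ŷ = 15 + 1.5·50 = 90; r = 89 − 90 = -1
x=55: ŷ = 15 + 1.5·55 = 97.5; r = 95.3 − 97.5 = -2.2
x=60: ŷ = 15 + 1.5·60 = 105; r = 105.6 − 105 = 0.6
SSE = 11.56 + 10.24 + 7.84 + 1 + 4.84 + 0.36 = 35.84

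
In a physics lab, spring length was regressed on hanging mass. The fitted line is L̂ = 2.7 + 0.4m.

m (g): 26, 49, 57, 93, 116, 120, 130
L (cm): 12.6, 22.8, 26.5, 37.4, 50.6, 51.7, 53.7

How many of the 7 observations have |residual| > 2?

1

m=26: L̂ = 2.7 + 0.4·26 = 13.1; r = 12.6 − 13.1 = -0.5
m=49: L̂ = 2.7 + 0.4·49 = 22.3; r = 22.8 − 22.3 = 0.5
m=57: L̂ = 2.7 + 0.4·57 = 25.5; r = 26.5 − 25.5 = 1
m=93: L̂ = 2.7 + 0.4·93 = 39.9; r = 37.4 − 39.9 = -2.5
m=116: L̂ = 2.7 + 0.4·116 = 49.1; r = 50.6 − 49.1 = 1.5
m=120: L̂ = 2.7 + 0.4·120 = 50.7; r = 51.7 − 50.7 = 1
m=130: L̂ = 2.7 + 0.4·130 = 54.7; r = 53.7 − 54.7 = -1
|r| > 2: m=93 (|r|=2.5) → 1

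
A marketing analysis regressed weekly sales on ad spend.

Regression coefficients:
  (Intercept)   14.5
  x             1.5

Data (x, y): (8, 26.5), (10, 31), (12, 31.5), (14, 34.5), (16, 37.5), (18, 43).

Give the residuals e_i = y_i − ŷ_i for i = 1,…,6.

0, 1.5, -1, -1, -1, 1.5

x=8: ŷ = 14.5 + 1.5·8 = 26.5; e = 26.5 − 26.5 = 0
x=10: ŷ = 14.5 + 1.5·10 = 29.5; e = 31 − 29.5 = 1.5
x=12: ŷ = 14.5 + 1.5·12 = 32.5; e = 31.5 − 32.5 = -1
x=14: ŷ = 14.5 + 1.5·14 = 35.5; e = 34.5 − 35.5 = -1
x=16: ŷ = 14.5 + 1.5·16 = 38.5; e = 37.5 − 38.5 = -1
x=18: ŷ = 14.5 + 1.5·18 = 41.5; e = 43 − 41.5 = 1.5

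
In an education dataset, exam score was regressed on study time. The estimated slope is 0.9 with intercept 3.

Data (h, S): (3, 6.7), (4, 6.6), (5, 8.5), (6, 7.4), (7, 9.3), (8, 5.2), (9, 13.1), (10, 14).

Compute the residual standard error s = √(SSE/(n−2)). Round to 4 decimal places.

s = 2.4495

h=3: ŷ = 3 + 0.9·3 = 5.7; e = 6.7 − 5.7 = 1
h=4: ŷ = 3 + 0.9·4 = 6.6; e = 6.6 − 6.6 = 0
h=5: ŷ = 3 + 0.9·5 = 7.5; e = 8.5 − 7.5 = 1
h=6: ŷ = 3 + 0.9·6 = 8.4; e = 7.4 − 8.4 = -1
h=7: ŷ = 3 + 0.9·7 = 9.3; e = 9.3 − 9.3 = 0
h=8: ŷ = 3 + 0.9·8 = 10.2; e = 5.2 − 10.2 = -5
h=9: ŷ = 3 + 0.9·9 = 11.1; e = 13.1 − 11.1 = 2
h=10: ŷ = 3 + 0.9·10 = 12; e = 14 − 12 = 2
SSE = 1 + 0 + 1 + 1 + 0 + 25 + 4 + 4 = 36
s = √(36/6) = √6 ≈ 2.4495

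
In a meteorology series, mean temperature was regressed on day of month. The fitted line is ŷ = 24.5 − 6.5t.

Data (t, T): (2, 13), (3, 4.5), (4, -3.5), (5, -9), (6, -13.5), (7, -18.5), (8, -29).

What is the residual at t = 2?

r = 1.5

ŷ = 24.5 − 6.5·2 = 11.5
r = 13 − 11.5 = 1.5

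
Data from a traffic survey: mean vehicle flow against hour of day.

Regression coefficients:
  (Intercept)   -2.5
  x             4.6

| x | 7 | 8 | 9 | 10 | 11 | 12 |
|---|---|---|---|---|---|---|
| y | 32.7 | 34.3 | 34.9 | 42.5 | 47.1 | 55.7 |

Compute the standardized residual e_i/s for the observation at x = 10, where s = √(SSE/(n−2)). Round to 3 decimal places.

-0.333

x=7: ŷ = -2.5 + 4.6·7 = 29.7; e = 32.7 − 29.7 = 3
x=8: ŷ = -2.5 + 4.6·8 = 34.3; e = 34.3 − 34.3 = 0
x=9: ŷ = -2.5 + 4.6·9 = 38.9; e = 34.9 − 38.9 = -4
x=10: ŷ = -2.5 + 4.6·10 = 43.5; e = 42.5 − 43.5 = -1
x=11: ŷ = -2.5 + 4.6·11 = 48.1; e = 47.1 − 48.1 = -1
x=12: ŷ = -2.5 + 4.6·12 = 52.7; e = 55.7 − 52.7 = 3
SSE = 9 + 0 + 16 + 1 + 1 + 9 = 36
s = √(36/4) = 3
e/s = -1 / 3 = -0.333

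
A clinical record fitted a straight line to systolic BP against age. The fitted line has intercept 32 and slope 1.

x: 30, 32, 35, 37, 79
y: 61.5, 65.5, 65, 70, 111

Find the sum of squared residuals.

x=30: ŷ = 32 + 30 = 62; r = 61.5 − 62 = -0.5
x=32: ŷ = 32 + 32 = 64; r = 65.5 − 64 = 1.5
x=35: ŷ = 32 + 35 = 67; r = 65 − 67 = -2
x=37: ŷ = 32 + 37 = 69; r = 70 − 69 = 1
x=79: ŷ = 32 + 79 = 111; r = 111 − 111 = 0
SSE = 0.25 + 2.25 + 4 + 1 + 0 = 7.5

SSE = 7.5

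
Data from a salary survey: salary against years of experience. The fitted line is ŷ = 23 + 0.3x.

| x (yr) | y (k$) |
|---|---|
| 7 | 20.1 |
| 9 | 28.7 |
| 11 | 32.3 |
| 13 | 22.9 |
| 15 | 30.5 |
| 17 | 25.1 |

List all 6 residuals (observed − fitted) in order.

-5, 3, 6, -4, 3, -3

x=7: ŷ = 23 + 0.3·7 = 25.1; r = 20.1 − 25.1 = -5
x=9: ŷ = 23 + 0.3·9 = 25.7; r = 28.7 − 25.7 = 3
x=11: ŷ = 23 + 0.3·11 = 26.3; r = 32.3 − 26.3 = 6
x=13: ŷ = 23 + 0.3·13 = 26.9; r = 22.9 − 26.9 = -4
x=15: ŷ = 23 + 0.3·15 = 27.5; r = 30.5 − 27.5 = 3
x=17: ŷ = 23 + 0.3·17 = 28.1; r = 25.1 − 28.1 = -3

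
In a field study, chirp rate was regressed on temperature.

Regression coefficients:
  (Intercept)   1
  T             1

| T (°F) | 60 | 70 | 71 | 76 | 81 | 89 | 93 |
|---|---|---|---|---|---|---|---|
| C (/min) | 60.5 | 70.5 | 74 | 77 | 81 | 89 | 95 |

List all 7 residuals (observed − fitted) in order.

T=60: ŷ = 1 + 60 = 61; e = 60.5 − 61 = -0.5
T=70: ŷ = 1 + 70 = 71; e = 70.5 − 71 = -0.5
T=71: ŷ = 1 + 71 = 72; e = 74 − 72 = 2
T=76: ŷ = 1 + 76 = 77; e = 77 − 77 = 0
T=81: ŷ = 1 + 81 = 82; e = 81 − 82 = -1
T=89: ŷ = 1 + 89 = 90; e = 89 − 90 = -1
T=93: ŷ = 1 + 93 = 94; e = 95 − 94 = 1

-0.5, -0.5, 2, 0, -1, -1, 1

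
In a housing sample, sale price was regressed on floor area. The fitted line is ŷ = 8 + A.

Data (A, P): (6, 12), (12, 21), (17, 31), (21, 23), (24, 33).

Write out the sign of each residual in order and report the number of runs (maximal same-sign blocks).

A=6: ŷ = 8 + 6 = 14; r = 12 − 14 = -2
A=12: ŷ = 8 + 12 = 20; r = 21 − 20 = 1
A=17: ŷ = 8 + 17 = 25; r = 31 − 25 = 6
A=21: ŷ = 8 + 21 = 29; r = 23 − 29 = -6
A=24: ŷ = 8 + 24 = 32; r = 33 − 32 = 1
Signs: − + + − +
Runs: −×1, +×2, −×1, +×1 → 4

4 runs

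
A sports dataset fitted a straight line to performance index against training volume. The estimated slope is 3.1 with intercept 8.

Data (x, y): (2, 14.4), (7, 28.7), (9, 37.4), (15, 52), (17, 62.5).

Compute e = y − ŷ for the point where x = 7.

ŷ = 8 + 3.1·7 = 29.7
e = 28.7 − 29.7 = -1

e = -1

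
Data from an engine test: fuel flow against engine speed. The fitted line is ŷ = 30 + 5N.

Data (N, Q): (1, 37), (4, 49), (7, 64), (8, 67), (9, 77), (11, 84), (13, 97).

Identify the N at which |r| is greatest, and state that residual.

N=1: ŷ = 30 + 5·1 = 35; r = 37 − 35 = 2
N=4: ŷ = 30 + 5·4 = 50; r = 49 − 50 = -1
N=7: ŷ = 30 + 5·7 = 65; r = 64 − 65 = -1
N=8: ŷ = 30 + 5·8 = 70; r = 67 − 70 = -3
N=9: ŷ = 30 + 5·9 = 75; r = 77 − 75 = 2
N=11: ŷ = 30 + 5·11 = 85; r = 84 − 85 = -1
N=13: ŷ = 30 + 5·13 = 95; r = 97 − 95 = 2
Largest |r| is 3 at N = 8, residual -3.

N = 8, r = -3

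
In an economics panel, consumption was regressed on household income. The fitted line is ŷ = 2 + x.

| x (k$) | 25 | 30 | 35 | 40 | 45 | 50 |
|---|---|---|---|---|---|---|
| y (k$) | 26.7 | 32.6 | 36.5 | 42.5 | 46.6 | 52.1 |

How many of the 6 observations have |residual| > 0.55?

x=25: ŷ = 2 + 25 = 27; r = 26.7 − 27 = -0.3
x=30: ŷ = 2 + 30 = 32; r = 32.6 − 32 = 0.6
x=35: ŷ = 2 + 35 = 37; r = 36.5 − 37 = -0.5
x=40: ŷ = 2 + 40 = 42; r = 42.5 − 42 = 0.5
x=45: ŷ = 2 + 45 = 47; r = 46.6 − 47 = -0.4
x=50: ŷ = 2 + 50 = 52; r = 52.1 − 52 = 0.1
|r| > 0.55: x=30 (|r|=0.6) → 1

1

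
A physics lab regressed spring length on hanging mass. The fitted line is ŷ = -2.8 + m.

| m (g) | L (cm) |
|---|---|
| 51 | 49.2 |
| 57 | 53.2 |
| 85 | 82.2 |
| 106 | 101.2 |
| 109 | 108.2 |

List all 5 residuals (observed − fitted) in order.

1, -1, 0, -2, 2

m=51: ŷ = -2.8 + 51 = 48.2; e = 49.2 − 48.2 = 1
m=57: ŷ = -2.8 + 57 = 54.2; e = 53.2 − 54.2 = -1
m=85: ŷ = -2.8 + 85 = 82.2; e = 82.2 − 82.2 = 0
m=106: ŷ = -2.8 + 106 = 103.2; e = 101.2 − 103.2 = -2
m=109: ŷ = -2.8 + 109 = 106.2; e = 108.2 − 106.2 = 2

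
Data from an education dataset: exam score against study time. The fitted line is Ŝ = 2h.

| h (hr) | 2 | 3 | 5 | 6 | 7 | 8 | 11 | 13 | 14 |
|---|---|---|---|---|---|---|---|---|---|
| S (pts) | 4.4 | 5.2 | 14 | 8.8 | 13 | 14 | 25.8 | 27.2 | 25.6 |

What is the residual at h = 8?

r = -2

Ŝ = 2·8 = 16
r = 14 − 16 = -2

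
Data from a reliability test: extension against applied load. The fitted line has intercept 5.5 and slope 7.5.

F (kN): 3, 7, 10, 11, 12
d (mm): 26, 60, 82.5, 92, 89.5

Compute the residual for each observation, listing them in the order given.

-2, 2, 2, 4, -6

F=3: ŷ = 5.5 + 7.5·3 = 28; r = 26 − 28 = -2
F=7: ŷ = 5.5 + 7.5·7 = 58; r = 60 − 58 = 2
F=10: ŷ = 5.5 + 7.5·10 = 80.5; r = 82.5 − 80.5 = 2
F=11: ŷ = 5.5 + 7.5·11 = 88; r = 92 − 88 = 4
F=12: ŷ = 5.5 + 7.5·12 = 95.5; r = 89.5 − 95.5 = -6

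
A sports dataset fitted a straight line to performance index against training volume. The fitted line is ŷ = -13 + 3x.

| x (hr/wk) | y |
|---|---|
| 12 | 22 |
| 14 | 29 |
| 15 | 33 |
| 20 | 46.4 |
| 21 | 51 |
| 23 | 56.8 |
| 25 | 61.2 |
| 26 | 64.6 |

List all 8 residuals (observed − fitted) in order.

-1, 0, 1, -0.6, 1, 0.8, -0.8, -0.4

x=12: ŷ = -13 + 3·12 = 23; e = 22 − 23 = -1
x=14: ŷ = -13 + 3·14 = 29; e = 29 − 29 = 0
x=15: ŷ = -13 + 3·15 = 32; e = 33 − 32 = 1
x=20: ŷ = -13 + 3·20 = 47; e = 46.4 − 47 = -0.6
x=21: ŷ = -13 + 3·21 = 50; e = 51 − 50 = 1
x=23: ŷ = -13 + 3·23 = 56; e = 56.8 − 56 = 0.8
x=25: ŷ = -13 + 3·25 = 62; e = 61.2 − 62 = -0.8
x=26: ŷ = -13 + 3·26 = 65; e = 64.6 − 65 = -0.4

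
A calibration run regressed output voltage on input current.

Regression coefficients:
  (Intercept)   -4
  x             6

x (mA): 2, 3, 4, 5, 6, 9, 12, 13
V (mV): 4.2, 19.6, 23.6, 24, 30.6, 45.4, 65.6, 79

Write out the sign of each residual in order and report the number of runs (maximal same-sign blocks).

4 runs

x=2: V̂ = -4 + 6·2 = 8; r = 4.2 − 8 = -3.8
x=3: V̂ = -4 + 6·3 = 14; r = 19.6 − 14 = 5.6
x=4: V̂ = -4 + 6·4 = 20; r = 23.6 − 20 = 3.6
x=5: V̂ = -4 + 6·5 = 26; r = 24 − 26 = -2
x=6: V̂ = -4 + 6·6 = 32; r = 30.6 − 32 = -1.4
x=9: V̂ = -4 + 6·9 = 50; r = 45.4 − 50 = -4.6
x=12: V̂ = -4 + 6·12 = 68; r = 65.6 − 68 = -2.4
x=13: V̂ = -4 + 6·13 = 74; r = 79 − 74 = 5
Signs: − + + − − − − +
Runs: −×1, +×2, −×4, +×1 → 4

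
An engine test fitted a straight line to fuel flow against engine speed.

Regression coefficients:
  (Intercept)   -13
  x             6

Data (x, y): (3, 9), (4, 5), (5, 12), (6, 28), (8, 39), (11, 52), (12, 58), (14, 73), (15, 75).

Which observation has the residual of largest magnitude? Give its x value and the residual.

x = 4, e = -6

x=3: ŷ = -13 + 6·3 = 5; e = 9 − 5 = 4
x=4: ŷ = -13 + 6·4 = 11; e = 5 − 11 = -6
x=5: ŷ = -13 + 6·5 = 17; e = 12 − 17 = -5
x=6: ŷ = -13 + 6·6 = 23; e = 28 − 23 = 5
x=8: ŷ = -13 + 6·8 = 35; e = 39 − 35 = 4
x=11: ŷ = -13 + 6·11 = 53; e = 52 − 53 = -1
x=12: ŷ = -13 + 6·12 = 59; e = 58 − 59 = -1
x=14: ŷ = -13 + 6·14 = 71; e = 73 − 71 = 2
x=15: ŷ = -13 + 6·15 = 77; e = 75 − 77 = -2
Largest |e| is 6 at x = 4, residual -6.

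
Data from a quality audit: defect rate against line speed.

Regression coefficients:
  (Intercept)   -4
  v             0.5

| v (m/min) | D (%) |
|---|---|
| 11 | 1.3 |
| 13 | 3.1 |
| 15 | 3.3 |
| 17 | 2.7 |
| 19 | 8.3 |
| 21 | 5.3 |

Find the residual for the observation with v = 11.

ŷ = -4 + 0.5·11 = 1.5
r = 1.3 − 1.5 = -0.2

r = -0.2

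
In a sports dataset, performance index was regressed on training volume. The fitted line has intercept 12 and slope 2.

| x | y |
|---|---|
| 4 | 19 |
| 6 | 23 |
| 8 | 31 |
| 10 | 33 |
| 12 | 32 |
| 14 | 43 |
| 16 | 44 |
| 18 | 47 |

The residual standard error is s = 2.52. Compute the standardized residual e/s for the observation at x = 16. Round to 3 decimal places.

ŷ = 12 + 2·16 = 44
e = 44 − 44 = 0
e/s = 0 / 2.52 = 0.000

0.000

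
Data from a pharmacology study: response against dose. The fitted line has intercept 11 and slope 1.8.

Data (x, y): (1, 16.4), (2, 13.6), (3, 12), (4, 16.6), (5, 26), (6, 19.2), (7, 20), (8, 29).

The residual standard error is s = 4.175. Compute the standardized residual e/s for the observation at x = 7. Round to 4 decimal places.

-0.8623

ŷ = 11 + 1.8·7 = 23.6
e = 20 − 23.6 = -3.6
e/s = -3.6 / 4.175 = -0.8623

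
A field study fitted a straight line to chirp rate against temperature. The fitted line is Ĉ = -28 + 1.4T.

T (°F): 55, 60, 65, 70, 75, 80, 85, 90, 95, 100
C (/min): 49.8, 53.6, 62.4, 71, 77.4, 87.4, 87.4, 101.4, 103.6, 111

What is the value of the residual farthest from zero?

T=55: Ĉ = -28 + 1.4·55 = 49; r = 49.8 − 49 = 0.8
T=60: Ĉ = -28 + 1.4·60 = 56; r = 53.6 − 56 = -2.4
T=65: Ĉ = -28 + 1.4·65 = 63; r = 62.4 − 63 = -0.6
T=70: Ĉ = -28 + 1.4·70 = 70; r = 71 − 70 = 1
T=75: Ĉ = -28 + 1.4·75 = 77; r = 77.4 − 77 = 0.4
T=80: Ĉ = -28 + 1.4·80 = 84; r = 87.4 − 84 = 3.4
T=85: Ĉ = -28 + 1.4·85 = 91; r = 87.4 − 91 = -3.6
T=90: Ĉ = -28 + 1.4·90 = 98; r = 101.4 − 98 = 3.4
T=95: Ĉ = -28 + 1.4·95 = 105; r = 103.6 − 105 = -1.4
T=100: Ĉ = -28 + 1.4·100 = 112; r = 111 − 112 = -1
Largest |r| is 3.6 at T = 85, residual -3.6.

r = -3.6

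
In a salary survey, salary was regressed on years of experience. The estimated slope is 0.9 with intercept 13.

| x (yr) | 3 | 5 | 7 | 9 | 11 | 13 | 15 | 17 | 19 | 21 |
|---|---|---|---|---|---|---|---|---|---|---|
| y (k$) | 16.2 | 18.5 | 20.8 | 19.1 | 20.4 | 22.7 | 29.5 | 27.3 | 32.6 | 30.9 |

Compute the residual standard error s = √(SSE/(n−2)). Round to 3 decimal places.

s = 2.092

x=3: ŷ = 13 + 0.9·3 = 15.7; r = 16.2 − 15.7 = 0.5
x=5: ŷ = 13 + 0.9·5 = 17.5; r = 18.5 − 17.5 = 1
x=7: ŷ = 13 + 0.9·7 = 19.3; r = 20.8 − 19.3 = 1.5
x=9: ŷ = 13 + 0.9·9 = 21.1; r = 19.1 − 21.1 = -2
x=11: ŷ = 13 + 0.9·11 = 22.9; r = 20.4 − 22.9 = -2.5
x=13: ŷ = 13 + 0.9·13 = 24.7; r = 22.7 − 24.7 = -2
x=15: ŷ = 13 + 0.9·15 = 26.5; r = 29.5 − 26.5 = 3
x=17: ŷ = 13 + 0.9·17 = 28.3; r = 27.3 − 28.3 = -1
x=19: ŷ = 13 + 0.9·19 = 30.1; r = 32.6 − 30.1 = 2.5
x=21: ŷ = 13 + 0.9·21 = 31.9; r = 30.9 − 31.9 = -1
SSE = 0.25 + 1 + 2.25 + 4 + 6.25 + 4 + 9 + 1 + 6.25 + 1 = 35
s = √(35/8) = √4.375 ≈ 2.092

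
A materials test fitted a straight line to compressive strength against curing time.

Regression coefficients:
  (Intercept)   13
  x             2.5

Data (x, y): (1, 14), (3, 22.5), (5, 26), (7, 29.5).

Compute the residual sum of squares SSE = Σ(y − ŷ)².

SSE = 7.5

x=1: ŷ = 13 + 2.5·1 = 15.5; r = 14 − 15.5 = -1.5
x=3: ŷ = 13 + 2.5·3 = 20.5; r = 22.5 − 20.5 = 2
x=5: ŷ = 13 + 2.5·5 = 25.5; r = 26 − 25.5 = 0.5
x=7: ŷ = 13 + 2.5·7 = 30.5; r = 29.5 − 30.5 = -1
SSE = 2.25 + 4 + 0.25 + 1 = 7.5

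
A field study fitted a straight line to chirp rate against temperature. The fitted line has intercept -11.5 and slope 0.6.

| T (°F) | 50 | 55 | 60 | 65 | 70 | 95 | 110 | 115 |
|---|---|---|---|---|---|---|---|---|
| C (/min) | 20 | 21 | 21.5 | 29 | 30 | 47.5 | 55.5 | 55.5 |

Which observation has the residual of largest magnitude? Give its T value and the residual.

T = 60, r = -3

T=50: Ĉ = -11.5 + 0.6·50 = 18.5; r = 20 − 18.5 = 1.5
T=55: Ĉ = -11.5 + 0.6·55 = 21.5; r = 21 − 21.5 = -0.5
T=60: Ĉ = -11.5 + 0.6·60 = 24.5; r = 21.5 − 24.5 = -3
T=65: Ĉ = -11.5 + 0.6·65 = 27.5; r = 29 − 27.5 = 1.5
T=70: Ĉ = -11.5 + 0.6·70 = 30.5; r = 30 − 30.5 = -0.5
T=95: Ĉ = -11.5 + 0.6·95 = 45.5; r = 47.5 − 45.5 = 2
T=110: Ĉ = -11.5 + 0.6·110 = 54.5; r = 55.5 − 54.5 = 1
T=115: Ĉ = -11.5 + 0.6·115 = 57.5; r = 55.5 − 57.5 = -2
Largest |r| is 3 at T = 60, residual -3.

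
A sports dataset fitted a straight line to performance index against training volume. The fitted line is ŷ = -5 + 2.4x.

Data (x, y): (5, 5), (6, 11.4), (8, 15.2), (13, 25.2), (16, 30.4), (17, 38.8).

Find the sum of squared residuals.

SSE = 28

x=5: ŷ = -5 + 2.4·5 = 7; r = 5 − 7 = -2
x=6: ŷ = -5 + 2.4·6 = 9.4; r = 11.4 − 9.4 = 2
x=8: ŷ = -5 + 2.4·8 = 14.2; r = 15.2 − 14.2 = 1
x=13: ŷ = -5 + 2.4·13 = 26.2; r = 25.2 − 26.2 = -1
x=16: ŷ = -5 + 2.4·16 = 33.4; r = 30.4 − 33.4 = -3
x=17: ŷ = -5 + 2.4·17 = 35.8; r = 38.8 − 35.8 = 3
SSE = 4 + 4 + 1 + 1 + 9 + 9 = 28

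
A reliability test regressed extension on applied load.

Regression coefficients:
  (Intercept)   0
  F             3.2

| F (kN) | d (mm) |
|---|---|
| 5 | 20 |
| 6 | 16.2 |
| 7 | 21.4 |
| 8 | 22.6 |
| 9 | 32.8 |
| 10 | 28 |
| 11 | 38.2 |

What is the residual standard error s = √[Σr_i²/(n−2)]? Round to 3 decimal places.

s = 3.899

F=5: d̂ = 3.2·5 = 16; r = 20 − 16 = 4
F=6: d̂ = 3.2·6 = 19.2; r = 16.2 − 19.2 = -3
F=7: d̂ = 3.2·7 = 22.4; r = 21.4 − 22.4 = -1
F=8: d̂ = 3.2·8 = 25.6; r = 22.6 − 25.6 = -3
F=9: d̂ = 3.2·9 = 28.8; r = 32.8 − 28.8 = 4
F=10: d̂ = 3.2·10 = 32; r = 28 − 32 = -4
F=11: d̂ = 3.2·11 = 35.2; r = 38.2 − 35.2 = 3
SSE = 16 + 9 + 1 + 9 + 16 + 16 + 9 = 76
s = √(76/5) = √15.2 ≈ 3.899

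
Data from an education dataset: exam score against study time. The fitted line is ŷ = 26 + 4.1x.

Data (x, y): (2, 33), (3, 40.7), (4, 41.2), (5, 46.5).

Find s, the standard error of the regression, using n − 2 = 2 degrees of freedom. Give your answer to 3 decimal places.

s = 2.078

x=2: ŷ = 26 + 4.1·2 = 34.2; e = 33 − 34.2 = -1.2
x=3: ŷ = 26 + 4.1·3 = 38.3; e = 40.7 − 38.3 = 2.4
x=4: ŷ = 26 + 4.1·4 = 42.4; e = 41.2 − 42.4 = -1.2
x=5: ŷ = 26 + 4.1·5 = 46.5; e = 46.5 − 46.5 = 0
SSE = 1.44 + 5.76 + 1.44 + 0 = 8.64
s = √(8.64/2) = √4.32 ≈ 2.078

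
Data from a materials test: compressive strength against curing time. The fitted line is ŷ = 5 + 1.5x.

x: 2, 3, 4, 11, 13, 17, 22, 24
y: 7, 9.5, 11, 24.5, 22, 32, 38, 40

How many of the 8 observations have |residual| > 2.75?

1

x=2: ŷ = 5 + 1.5·2 = 8; e = 7 − 8 = -1
x=3: ŷ = 5 + 1.5·3 = 9.5; e = 9.5 − 9.5 = 0
x=4: ŷ = 5 + 1.5·4 = 11; e = 11 − 11 = 0
x=11: ŷ = 5 + 1.5·11 = 21.5; e = 24.5 − 21.5 = 3
x=13: ŷ = 5 + 1.5·13 = 24.5; e = 22 − 24.5 = -2.5
x=17: ŷ = 5 + 1.5·17 = 30.5; e = 32 − 30.5 = 1.5
x=22: ŷ = 5 + 1.5·22 = 38; e = 38 − 38 = 0
x=24: ŷ = 5 + 1.5·24 = 41; e = 40 − 41 = -1
|e| > 2.75: x=11 (|e|=3) → 1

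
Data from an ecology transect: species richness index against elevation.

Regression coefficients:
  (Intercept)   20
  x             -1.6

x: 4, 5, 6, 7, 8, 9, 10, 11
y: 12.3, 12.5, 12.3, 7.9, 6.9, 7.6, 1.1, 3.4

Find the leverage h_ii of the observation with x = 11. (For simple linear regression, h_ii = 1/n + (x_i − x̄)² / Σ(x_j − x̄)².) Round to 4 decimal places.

x̄ = (4 + 5 + 6 + 7 + 8 + 9 + 10 + 11)/8 = 7.5
Σ(x − x̄)² = 12.25 + 6.25 + 2.25 + 0.25 + 0.25 + 2.25 + 6.25 + 12.25 = 42
h = 1/8 + (3.5)²/42 = 0.125 + 0.291667 = 0.4167

h = 0.4167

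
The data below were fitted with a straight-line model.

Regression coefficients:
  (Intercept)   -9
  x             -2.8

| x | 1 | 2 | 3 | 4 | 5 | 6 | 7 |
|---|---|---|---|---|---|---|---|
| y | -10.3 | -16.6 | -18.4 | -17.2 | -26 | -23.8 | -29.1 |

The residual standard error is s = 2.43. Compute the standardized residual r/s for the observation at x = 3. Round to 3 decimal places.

-0.412

ŷ = -9 − 2.8·3 = -17.4
r = -18.4 − (-17.4) = -1
r/s = -1 / 2.43 = -0.412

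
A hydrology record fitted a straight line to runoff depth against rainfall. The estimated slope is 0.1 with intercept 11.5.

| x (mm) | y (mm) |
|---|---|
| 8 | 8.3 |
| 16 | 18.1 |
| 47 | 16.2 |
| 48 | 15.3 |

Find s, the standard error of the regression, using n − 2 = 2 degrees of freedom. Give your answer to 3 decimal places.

s = 4.583

x=8: ŷ = 11.5 + 0.1·8 = 12.3; e = 8.3 − 12.3 = -4
x=16: ŷ = 11.5 + 0.1·16 = 13.1; e = 18.1 − 13.1 = 5
x=47: ŷ = 11.5 + 0.1·47 = 16.2; e = 16.2 − 16.2 = 0
x=48: ŷ = 11.5 + 0.1·48 = 16.3; e = 15.3 − 16.3 = -1
SSE = 16 + 25 + 0 + 1 = 42
s = √(42/2) = √21 ≈ 4.583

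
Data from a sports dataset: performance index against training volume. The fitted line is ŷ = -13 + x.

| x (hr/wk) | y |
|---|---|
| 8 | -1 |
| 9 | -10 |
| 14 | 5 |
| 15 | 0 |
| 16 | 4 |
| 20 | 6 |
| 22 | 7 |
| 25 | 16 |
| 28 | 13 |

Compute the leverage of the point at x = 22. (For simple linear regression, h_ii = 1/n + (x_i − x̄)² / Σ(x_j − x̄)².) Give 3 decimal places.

x̄ = (8 + 9 + 14 + 15 + 16 + 20 + 22 + 25 + 28)/9 = 17.4444
Σ(x − x̄)² = 89.1975 + 71.3086 + 11.8642 + 5.97531 + 2.08642 + 6.53086 + 20.7531 + 57.0864 + 111.42 = 376.222
h = 1/9 + (4.55556)²/376.222 = 0.111111 + 0.0551618 = 0.166

h = 0.166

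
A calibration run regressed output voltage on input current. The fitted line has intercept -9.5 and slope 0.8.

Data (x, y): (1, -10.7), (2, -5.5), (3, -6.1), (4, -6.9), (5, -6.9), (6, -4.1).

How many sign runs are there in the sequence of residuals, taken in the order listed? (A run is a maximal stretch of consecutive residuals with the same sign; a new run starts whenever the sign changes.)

x=1: ŷ = -9.5 + 0.8·1 = -8.7; e = -10.7 − (-8.7) = -2
x=2: ŷ = -9.5 + 0.8·2 = -7.9; e = -5.5 − (-7.9) = 2.4
x=3: ŷ = -9.5 + 0.8·3 = -7.1; e = -6.1 − (-7.1) = 1
x=4: ŷ = -9.5 + 0.8·4 = -6.3; e = -6.9 − (-6.3) = -0.6
x=5: ŷ = -9.5 + 0.8·5 = -5.5; e = -6.9 − (-5.5) = -1.4
x=6: ŷ = -9.5 + 0.8·6 = -4.7; e = -4.1 − (-4.7) = 0.6
Signs: − + + − − +
Runs: −×1, +×2, −×2, +×1 → 4

4 runs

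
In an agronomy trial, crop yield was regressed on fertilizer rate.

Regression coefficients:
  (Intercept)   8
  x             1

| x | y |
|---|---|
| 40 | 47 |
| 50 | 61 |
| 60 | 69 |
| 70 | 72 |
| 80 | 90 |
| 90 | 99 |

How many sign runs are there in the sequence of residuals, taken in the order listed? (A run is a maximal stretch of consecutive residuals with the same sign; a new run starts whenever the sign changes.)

x=40: ŷ = 8 + 40 = 48; r = 47 − 48 = -1
x=50: ŷ = 8 + 50 = 58; r = 61 − 58 = 3
x=60: ŷ = 8 + 60 = 68; r = 69 − 68 = 1
x=70: ŷ = 8 + 70 = 78; r = 72 − 78 = -6
x=80: ŷ = 8 + 80 = 88; r = 90 − 88 = 2
x=90: ŷ = 8 + 90 = 98; r = 99 − 98 = 1
Signs: − + + − + +
Runs: −×1, +×2, −×1, +×2 → 4

4 runs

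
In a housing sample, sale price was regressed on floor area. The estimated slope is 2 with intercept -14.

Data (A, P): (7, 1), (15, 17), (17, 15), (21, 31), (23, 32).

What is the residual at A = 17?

r = -5

P̂ = -14 + 2·17 = 20
r = 15 − 20 = -5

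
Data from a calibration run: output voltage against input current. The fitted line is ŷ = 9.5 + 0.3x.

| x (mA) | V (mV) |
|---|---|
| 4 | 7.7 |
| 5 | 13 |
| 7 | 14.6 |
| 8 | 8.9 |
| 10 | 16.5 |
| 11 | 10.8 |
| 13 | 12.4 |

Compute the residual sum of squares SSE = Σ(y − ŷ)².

x=4: ŷ = 9.5 + 0.3·4 = 10.7; r = 7.7 − 10.7 = -3
x=5: ŷ = 9.5 + 0.3·5 = 11; r = 13 − 11 = 2
x=7: ŷ = 9.5 + 0.3·7 = 11.6; r = 14.6 − 11.6 = 3
x=8: ŷ = 9.5 + 0.3·8 = 11.9; r = 8.9 − 11.9 = -3
x=10: ŷ = 9.5 + 0.3·10 = 12.5; r = 16.5 − 12.5 = 4
x=11: ŷ = 9.5 + 0.3·11 = 12.8; r = 10.8 − 12.8 = -2
x=13: ŷ = 9.5 + 0.3·13 = 13.4; r = 12.4 − 13.4 = -1
SSE = 9 + 4 + 9 + 9 + 16 + 4 + 1 = 52

SSE = 52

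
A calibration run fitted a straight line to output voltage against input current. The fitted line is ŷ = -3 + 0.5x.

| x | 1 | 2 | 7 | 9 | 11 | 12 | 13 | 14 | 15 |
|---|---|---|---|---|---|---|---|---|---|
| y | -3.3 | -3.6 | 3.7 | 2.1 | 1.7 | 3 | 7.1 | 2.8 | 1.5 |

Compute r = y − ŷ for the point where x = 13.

ŷ = -3 + 0.5·13 = 3.5
r = 7.1 − 3.5 = 3.6

r = 3.6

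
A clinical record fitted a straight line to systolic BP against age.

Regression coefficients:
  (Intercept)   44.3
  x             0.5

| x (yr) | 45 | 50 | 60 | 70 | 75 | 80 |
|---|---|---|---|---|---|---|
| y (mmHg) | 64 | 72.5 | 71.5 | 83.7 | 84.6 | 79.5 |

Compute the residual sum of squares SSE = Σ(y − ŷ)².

x=45: ŷ = 44.3 + 0.5·45 = 66.8; e = 64 − 66.8 = -2.8
x=50: ŷ = 44.3 + 0.5·50 = 69.3; e = 72.5 − 69.3 = 3.2
x=60: ŷ = 44.3 + 0.5·60 = 74.3; e = 71.5 − 74.3 = -2.8
x=70: ŷ = 44.3 + 0.5·70 = 79.3; e = 83.7 − 79.3 = 4.4
x=75: ŷ = 44.3 + 0.5·75 = 81.8; e = 84.6 − 81.8 = 2.8
x=80: ŷ = 44.3 + 0.5·80 = 84.3; e = 79.5 − 84.3 = -4.8
SSE = 7.84 + 10.24 + 7.84 + 19.36 + 7.84 + 23.04 = 76.16

SSE = 76.16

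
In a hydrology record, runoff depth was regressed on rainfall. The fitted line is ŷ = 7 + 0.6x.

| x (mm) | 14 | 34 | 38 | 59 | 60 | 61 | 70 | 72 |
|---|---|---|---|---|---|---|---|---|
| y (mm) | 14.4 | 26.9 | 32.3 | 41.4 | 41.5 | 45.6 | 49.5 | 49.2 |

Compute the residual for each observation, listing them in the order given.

x=14: ŷ = 7 + 0.6·14 = 15.4; e = 14.4 − 15.4 = -1
x=34: ŷ = 7 + 0.6·34 = 27.4; e = 26.9 − 27.4 = -0.5
x=38: ŷ = 7 + 0.6·38 = 29.8; e = 32.3 − 29.8 = 2.5
x=59: ŷ = 7 + 0.6·59 = 42.4; e = 41.4 − 42.4 = -1
x=60: ŷ = 7 + 0.6·60 = 43; e = 41.5 − 43 = -1.5
x=61: ŷ = 7 + 0.6·61 = 43.6; e = 45.6 − 43.6 = 2
x=70: ŷ = 7 + 0.6·70 = 49; e = 49.5 − 49 = 0.5
x=72: ŷ = 7 + 0.6·72 = 50.2; e = 49.2 − 50.2 = -1

-1, -0.5, 2.5, -1, -1.5, 2, 0.5, -1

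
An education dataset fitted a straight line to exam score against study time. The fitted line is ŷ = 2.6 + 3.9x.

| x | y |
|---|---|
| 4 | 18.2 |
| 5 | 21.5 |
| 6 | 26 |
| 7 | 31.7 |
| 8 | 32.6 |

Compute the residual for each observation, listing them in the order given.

0, -0.6, 0, 1.8, -1.2

x=4: ŷ = 2.6 + 3.9·4 = 18.2; e = 18.2 − 18.2 = 0
x=5: ŷ = 2.6 + 3.9·5 = 22.1; e = 21.5 − 22.1 = -0.6
x=6: ŷ = 2.6 + 3.9·6 = 26; e = 26 − 26 = 0
x=7: ŷ = 2.6 + 3.9·7 = 29.9; e = 31.7 − 29.9 = 1.8
x=8: ŷ = 2.6 + 3.9·8 = 33.8; e = 32.6 − 33.8 = -1.2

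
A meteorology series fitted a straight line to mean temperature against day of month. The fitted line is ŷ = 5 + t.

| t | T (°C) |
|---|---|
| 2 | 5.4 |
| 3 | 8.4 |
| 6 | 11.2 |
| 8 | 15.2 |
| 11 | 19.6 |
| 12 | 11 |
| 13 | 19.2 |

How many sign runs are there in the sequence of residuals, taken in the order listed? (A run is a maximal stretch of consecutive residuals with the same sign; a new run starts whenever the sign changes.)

4 runs

t=2: ŷ = 5 + 2 = 7; r = 5.4 − 7 = -1.6
t=3: ŷ = 5 + 3 = 8; r = 8.4 − 8 = 0.4
t=6: ŷ = 5 + 6 = 11; r = 11.2 − 11 = 0.2
t=8: ŷ = 5 + 8 = 13; r = 15.2 − 13 = 2.2
t=11: ŷ = 5 + 11 = 16; r = 19.6 − 16 = 3.6
t=12: ŷ = 5 + 12 = 17; r = 11 − 17 = -6
t=13: ŷ = 5 + 13 = 18; r = 19.2 − 18 = 1.2
Signs: − + + + + − +
Runs: −×1, +×4, −×1, +×1 → 4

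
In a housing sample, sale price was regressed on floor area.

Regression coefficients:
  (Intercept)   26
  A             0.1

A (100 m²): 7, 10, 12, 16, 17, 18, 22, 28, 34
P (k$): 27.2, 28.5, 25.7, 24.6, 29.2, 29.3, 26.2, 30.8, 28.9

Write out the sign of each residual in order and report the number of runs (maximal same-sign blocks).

A=7: P̂ = 26 + 0.1·7 = 26.7; e = 27.2 − 26.7 = 0.5
A=10: P̂ = 26 + 0.1·10 = 27; e = 28.5 − 27 = 1.5
A=12: P̂ = 26 + 0.1·12 = 27.2; e = 25.7 − 27.2 = -1.5
A=16: P̂ = 26 + 0.1·16 = 27.6; e = 24.6 − 27.6 = -3
A=17: P̂ = 26 + 0.1·17 = 27.7; e = 29.2 − 27.7 = 1.5
A=18: P̂ = 26 + 0.1·18 = 27.8; e = 29.3 − 27.8 = 1.5
A=22: P̂ = 26 + 0.1·22 = 28.2; e = 26.2 − 28.2 = -2
A=28: P̂ = 26 + 0.1·28 = 28.8; e = 30.8 − 28.8 = 2
A=34: P̂ = 26 + 0.1·34 = 29.4; e = 28.9 − 29.4 = -0.5
Signs: + + − − + + − + −
Runs: +×2, −×2, +×2, −×1, +×1, −×1 → 6

6 runs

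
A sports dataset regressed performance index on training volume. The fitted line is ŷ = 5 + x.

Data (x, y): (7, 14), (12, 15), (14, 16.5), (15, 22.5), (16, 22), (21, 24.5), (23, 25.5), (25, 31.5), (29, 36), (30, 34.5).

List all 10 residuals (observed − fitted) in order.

x=7: ŷ = 5 + 7 = 12; r = 14 − 12 = 2
x=12: ŷ = 5 + 12 = 17; r = 15 − 17 = -2
x=14: ŷ = 5 + 14 = 19; r = 16.5 − 19 = -2.5
x=15: ŷ = 5 + 15 = 20; r = 22.5 − 20 = 2.5
x=16: ŷ = 5 + 16 = 21; r = 22 − 21 = 1
x=21: ŷ = 5 + 21 = 26; r = 24.5 − 26 = -1.5
x=23: ŷ = 5 + 23 = 28; r = 25.5 − 28 = -2.5
x=25: ŷ = 5 + 25 = 30; r = 31.5 − 30 = 1.5
x=29: ŷ = 5 + 29 = 34; r = 36 − 34 = 2
x=30: ŷ = 5 + 30 = 35; r = 34.5 − 35 = -0.5

2, -2, -2.5, 2.5, 1, -1.5, -2.5, 1.5, 2, -0.5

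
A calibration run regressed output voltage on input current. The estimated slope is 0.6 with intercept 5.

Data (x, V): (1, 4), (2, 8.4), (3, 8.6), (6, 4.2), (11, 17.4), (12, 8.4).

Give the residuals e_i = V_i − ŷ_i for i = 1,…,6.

x=1: ŷ = 5 + 0.6·1 = 5.6; e = 4 − 5.6 = -1.6
x=2: ŷ = 5 + 0.6·2 = 6.2; e = 8.4 − 6.2 = 2.2
x=3: ŷ = 5 + 0.6·3 = 6.8; e = 8.6 − 6.8 = 1.8
x=6: ŷ = 5 + 0.6·6 = 8.6; e = 4.2 − 8.6 = -4.4
x=11: ŷ = 5 + 0.6·11 = 11.6; e = 17.4 − 11.6 = 5.8
x=12: ŷ = 5 + 0.6·12 = 12.2; e = 8.4 − 12.2 = -3.8

-1.6, 2.2, 1.8, -4.4, 5.8, -3.8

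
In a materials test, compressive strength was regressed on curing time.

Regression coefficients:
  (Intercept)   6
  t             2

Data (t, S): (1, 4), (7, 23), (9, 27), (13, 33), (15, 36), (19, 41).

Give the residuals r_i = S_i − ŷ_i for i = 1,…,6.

t=1: ŷ = 6 + 2·1 = 8; r = 4 − 8 = -4
t=7: ŷ = 6 + 2·7 = 20; r = 23 − 20 = 3
t=9: ŷ = 6 + 2·9 = 24; r = 27 − 24 = 3
t=13: ŷ = 6 + 2·13 = 32; r = 33 − 32 = 1
t=15: ŷ = 6 + 2·15 = 36; r = 36 − 36 = 0
t=19: ŷ = 6 + 2·19 = 44; r = 41 − 44 = -3

-4, 3, 3, 1, 0, -3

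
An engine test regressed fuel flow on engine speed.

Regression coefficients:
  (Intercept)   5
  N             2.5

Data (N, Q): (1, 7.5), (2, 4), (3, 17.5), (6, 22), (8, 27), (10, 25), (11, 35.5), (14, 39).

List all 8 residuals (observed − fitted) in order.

N=1: ŷ = 5 + 2.5·1 = 7.5; r = 7.5 − 7.5 = 0
N=2: ŷ = 5 + 2.5·2 = 10; r = 4 − 10 = -6
N=3: ŷ = 5 + 2.5·3 = 12.5; r = 17.5 − 12.5 = 5
N=6: ŷ = 5 + 2.5·6 = 20; r = 22 − 20 = 2
N=8: ŷ = 5 + 2.5·8 = 25; r = 27 − 25 = 2
N=10: ŷ = 5 + 2.5·10 = 30; r = 25 − 30 = -5
N=11: ŷ = 5 + 2.5·11 = 32.5; r = 35.5 − 32.5 = 3
N=14: ŷ = 5 + 2.5·14 = 40; r = 39 − 40 = -1

0, -6, 5, 2, 2, -5, 3, -1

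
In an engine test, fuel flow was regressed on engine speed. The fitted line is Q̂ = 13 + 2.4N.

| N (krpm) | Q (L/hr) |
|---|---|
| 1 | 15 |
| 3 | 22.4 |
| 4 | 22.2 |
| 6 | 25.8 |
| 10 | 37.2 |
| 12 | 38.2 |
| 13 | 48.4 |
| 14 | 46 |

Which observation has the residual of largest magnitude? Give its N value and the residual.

N = 13, e = 4.2

N=1: Q̂ = 13 + 2.4·1 = 15.4; e = 15 − 15.4 = -0.4
N=3: Q̂ = 13 + 2.4·3 = 20.2; e = 22.4 − 20.2 = 2.2
N=4: Q̂ = 13 + 2.4·4 = 22.6; e = 22.2 − 22.6 = -0.4
N=6: Q̂ = 13 + 2.4·6 = 27.4; e = 25.8 − 27.4 = -1.6
N=10: Q̂ = 13 + 2.4·10 = 37; e = 37.2 − 37 = 0.2
N=12: Q̂ = 13 + 2.4·12 = 41.8; e = 38.2 − 41.8 = -3.6
N=13: Q̂ = 13 + 2.4·13 = 44.2; e = 48.4 − 44.2 = 4.2
N=14: Q̂ = 13 + 2.4·14 = 46.6; e = 46 − 46.6 = -0.6
Largest |e| is 4.2 at N = 13, residual 4.2.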